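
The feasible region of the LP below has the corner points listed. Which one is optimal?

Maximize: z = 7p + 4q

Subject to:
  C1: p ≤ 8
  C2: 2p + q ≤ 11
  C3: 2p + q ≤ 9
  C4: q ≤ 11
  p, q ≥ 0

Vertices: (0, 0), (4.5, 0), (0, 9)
(0, 9) with z = 36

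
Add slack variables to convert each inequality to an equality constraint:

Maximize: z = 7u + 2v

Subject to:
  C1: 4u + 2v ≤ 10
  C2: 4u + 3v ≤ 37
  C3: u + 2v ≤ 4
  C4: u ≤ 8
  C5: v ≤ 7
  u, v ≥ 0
max z = 7u + 2v

s.t.
  4u + 2v + s1 = 10
  4u + 3v + s2 = 37
  u + 2v + s3 = 4
  u + s4 = 8
  v + s5 = 7
  u, v, s1, s2, s3, s4, s5 ≥ 0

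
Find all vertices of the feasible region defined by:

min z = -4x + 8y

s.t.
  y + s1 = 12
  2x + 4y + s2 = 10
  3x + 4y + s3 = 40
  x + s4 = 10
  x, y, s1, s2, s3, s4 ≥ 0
Each vertex is the intersection of two constraint boundaries that also satisfies all remaining constraints:
  x = 0 and y = 0 → (0, 0)
  2x + 4y = 10 and y = 0 → (5, 0)
  2x + 4y = 10 and x = 0 → (0, 2.5)

Vertices: (0, 0), (5, 0), (0, 2.5)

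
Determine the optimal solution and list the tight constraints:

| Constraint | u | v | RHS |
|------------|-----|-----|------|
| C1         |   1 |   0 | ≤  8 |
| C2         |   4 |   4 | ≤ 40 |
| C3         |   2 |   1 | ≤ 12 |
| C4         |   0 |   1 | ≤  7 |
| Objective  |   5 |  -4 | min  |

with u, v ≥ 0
Optimal: u = 0, v = 7
Slack at optimum:
  C1: slack = 8
  C2: slack = 12
  C3: slack = 5
  C4: slack = 0 (binding)
  u ≥ 0: u = 0 (binding)
  v ≥ 0: v = 7
Binding constraints: C4, u ≥ 0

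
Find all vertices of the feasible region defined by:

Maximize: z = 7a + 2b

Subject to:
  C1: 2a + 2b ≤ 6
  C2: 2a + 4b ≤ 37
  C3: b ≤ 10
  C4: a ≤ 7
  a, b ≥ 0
Each vertex is the intersection of two constraint boundaries that also satisfies all remaining constraints:
  a = 0 and b = 0 → (0, 0)
  2a + 2b = 6 and b = 0 → (3, 0)
  2a + 2b = 6 and a = 0 → (0, 3)

Vertices: (0, 0), (3, 0), (0, 3)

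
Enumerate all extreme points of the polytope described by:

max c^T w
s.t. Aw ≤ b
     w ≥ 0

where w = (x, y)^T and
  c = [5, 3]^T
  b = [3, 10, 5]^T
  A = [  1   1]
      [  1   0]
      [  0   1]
Each vertex is the intersection of two constraint boundaries that also satisfies all remaining constraints:
  x = 0 and y = 0 → (0, 0)
  x + y = 3 and y = 0 → (3, 0)
  x + y = 3 and x = 0 → (0, 3)

Vertices: (0, 0), (3, 0), (0, 3)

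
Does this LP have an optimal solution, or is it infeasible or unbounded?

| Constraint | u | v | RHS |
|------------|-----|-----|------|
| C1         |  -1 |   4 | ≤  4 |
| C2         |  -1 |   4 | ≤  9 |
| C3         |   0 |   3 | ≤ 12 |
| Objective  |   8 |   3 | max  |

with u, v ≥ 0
Feasible point: (0, 0) satisfies every constraint, so the LP is feasible.
Direction d = (1, 0): for each constraint row a, a·d ≤ 0 —
  (-1)(1) + (4)(0) = -1 ≤ 0
  (-1)(1) + (4)(0) = -1 ≤ 0
  (0)(1) + (3)(0) = 0 ≤ 0
and d ≥ 0, so (0, 0) + t·d stays feasible for every t ≥ 0. Along this ray z = 8u + 3v changes by 8 per unit t, so z → +∞.

The LP is unbounded; z can be made arbitrarily large.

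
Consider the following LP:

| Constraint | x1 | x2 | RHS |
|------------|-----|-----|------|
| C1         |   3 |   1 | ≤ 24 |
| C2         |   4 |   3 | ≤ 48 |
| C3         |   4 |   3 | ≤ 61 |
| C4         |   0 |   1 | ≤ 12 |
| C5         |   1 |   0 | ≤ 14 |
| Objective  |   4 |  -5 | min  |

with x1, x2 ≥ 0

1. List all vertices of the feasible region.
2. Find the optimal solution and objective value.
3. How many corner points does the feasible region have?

1. (0, 0), (8, 0), (4.8, 9.6), (3, 12), (0, 12)
2. x1 = 0, x2 = 12, z = -60
3. 5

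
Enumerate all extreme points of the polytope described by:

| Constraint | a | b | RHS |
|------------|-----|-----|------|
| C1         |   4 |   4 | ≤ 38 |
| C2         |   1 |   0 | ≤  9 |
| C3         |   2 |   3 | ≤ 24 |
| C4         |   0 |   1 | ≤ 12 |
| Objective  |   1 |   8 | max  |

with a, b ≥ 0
Each vertex is the intersection of two constraint boundaries that also satisfies all remaining constraints:
  a = 0 and b = 0 → (0, 0)
  a = 9 and b = 0 → (9, 0)
  4a + 4b = 38 and a = 9 → (9, 0.5)
  4a + 4b = 38 and 2a + 3b = 24 → (4.5, 5)
  2a + 3b = 24 and a = 0 → (0, 8)

Vertices: (0, 0), (9, 0), (9, 0.5), (4.5, 5), (0, 8)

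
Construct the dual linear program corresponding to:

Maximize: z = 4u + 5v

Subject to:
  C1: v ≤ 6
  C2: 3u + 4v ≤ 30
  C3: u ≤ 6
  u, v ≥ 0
Minimize: z = 6y1 + 30y2 + 6y3

Subject to:
  C1: -3y2 - y3 ≤ -4
  C2: -y1 - 4y2 ≤ -5
  y1, y2, y3 ≥ 0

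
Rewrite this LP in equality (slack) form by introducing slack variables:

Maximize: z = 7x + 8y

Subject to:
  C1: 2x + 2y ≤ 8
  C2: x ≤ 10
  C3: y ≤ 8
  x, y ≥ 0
max z = 7x + 8y

s.t.
  2x + 2y + s1 = 8
  x + s2 = 10
  y + s3 = 8
  x, y, s1, s2, s3 ≥ 0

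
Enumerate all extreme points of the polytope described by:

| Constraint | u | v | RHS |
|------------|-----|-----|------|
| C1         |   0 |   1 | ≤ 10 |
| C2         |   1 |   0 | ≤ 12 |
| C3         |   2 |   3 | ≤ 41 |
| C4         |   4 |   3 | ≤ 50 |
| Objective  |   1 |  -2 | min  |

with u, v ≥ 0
Each vertex is the intersection of two constraint boundaries that also satisfies all remaining constraints:
  u = 0 and v = 0 → (0, 0)
  u = 12 and v = 0 → (12, 0)
  u = 12 and 4u + 3v = 50 → (12, 0.6667)
  v = 10 and 4u + 3v = 50 → (5, 10)
  v = 10 and u = 0 → (0, 10)

Vertices: (0, 0), (12, 0), (12, 0.6667), (5, 10), (0, 10)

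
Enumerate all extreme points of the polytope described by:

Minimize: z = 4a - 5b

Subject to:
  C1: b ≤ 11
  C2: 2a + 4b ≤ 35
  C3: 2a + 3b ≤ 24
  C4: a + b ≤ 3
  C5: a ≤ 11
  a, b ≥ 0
Each vertex is the intersection of two constraint boundaries that also satisfies all remaining constraints:
  a = 0 and b = 0 → (0, 0)
  a + b = 3 and b = 0 → (3, 0)
  a + b = 3 and a = 0 → (0, 3)

Vertices: (0, 0), (3, 0), (0, 3)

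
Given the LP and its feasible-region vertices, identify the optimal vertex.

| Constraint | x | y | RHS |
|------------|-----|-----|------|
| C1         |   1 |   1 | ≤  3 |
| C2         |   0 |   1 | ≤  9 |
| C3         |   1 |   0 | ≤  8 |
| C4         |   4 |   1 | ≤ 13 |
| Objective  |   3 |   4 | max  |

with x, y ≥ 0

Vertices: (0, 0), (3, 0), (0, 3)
Evaluating z = 3x + 4y at each vertex:
  (0, 0): z = 0
  (3, 0): z = 9
  (0, 3): z = 12

The largest value is z = 12, attained at (0, 3).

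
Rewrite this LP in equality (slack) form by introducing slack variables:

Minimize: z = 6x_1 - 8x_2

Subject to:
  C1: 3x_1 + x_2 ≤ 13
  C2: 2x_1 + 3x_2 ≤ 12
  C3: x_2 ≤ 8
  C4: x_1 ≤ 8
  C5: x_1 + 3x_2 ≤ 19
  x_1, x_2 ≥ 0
min z = 6x_1 - 8x_2

s.t.
  3x_1 + x_2 + s1 = 13
  2x_1 + 3x_2 + s2 = 12
  x_2 + s3 = 8
  x_1 + s4 = 8
  x_1 + 3x_2 + s5 = 19
  x_1, x_2, s1, s2, s3, s4, s5 ≥ 0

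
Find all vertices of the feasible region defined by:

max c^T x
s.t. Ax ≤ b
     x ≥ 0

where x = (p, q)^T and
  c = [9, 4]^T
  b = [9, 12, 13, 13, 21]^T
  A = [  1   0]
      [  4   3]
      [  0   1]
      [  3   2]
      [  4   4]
Each vertex is the intersection of two constraint boundaries that also satisfies all remaining constraints:
  p = 0 and q = 0 → (0, 0)
  4p + 3q = 12 and q = 0 → (3, 0)
  4p + 3q = 12 and p = 0 → (0, 4)

Vertices: (0, 0), (3, 0), (0, 4)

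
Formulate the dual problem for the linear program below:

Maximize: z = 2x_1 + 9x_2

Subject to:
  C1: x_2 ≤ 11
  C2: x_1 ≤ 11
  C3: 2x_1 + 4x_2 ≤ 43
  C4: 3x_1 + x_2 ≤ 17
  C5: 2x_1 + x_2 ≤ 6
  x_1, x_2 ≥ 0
Minimize: z = 11y1 + 11y2 + 43y3 + 17y4 + 6y5

Subject to:
  C1: -y2 - 2y3 - 3y4 - 2y5 ≤ -2
  C2: -y1 - 4y3 - y4 - y5 ≤ -9
  y1, y2, y3, y4, y5 ≥ 0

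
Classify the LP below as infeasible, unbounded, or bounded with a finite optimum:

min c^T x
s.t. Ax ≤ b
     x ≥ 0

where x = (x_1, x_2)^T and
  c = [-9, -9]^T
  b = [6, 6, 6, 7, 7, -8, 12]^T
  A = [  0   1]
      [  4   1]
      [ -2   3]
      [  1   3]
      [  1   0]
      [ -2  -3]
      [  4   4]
The point (1, 2) satisfies every constraint, so the LP is feasible; the constraints give x_1 ≤ 7 and x_2 ≤ 6, which with x_1, x_2 ≥ 0 keep the feasible region inside a bounded box. A feasible, bounded LP attains a finite optimum at a vertex.

Bounded optimum: z* = -27 at (1, 2).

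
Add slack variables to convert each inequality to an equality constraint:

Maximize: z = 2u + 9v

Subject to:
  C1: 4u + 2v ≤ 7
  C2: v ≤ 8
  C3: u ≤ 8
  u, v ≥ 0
max z = 2u + 9v

s.t.
  4u + 2v + s1 = 7
  v + s2 = 8
  u + s3 = 8
  u, v, s1, s2, s3 ≥ 0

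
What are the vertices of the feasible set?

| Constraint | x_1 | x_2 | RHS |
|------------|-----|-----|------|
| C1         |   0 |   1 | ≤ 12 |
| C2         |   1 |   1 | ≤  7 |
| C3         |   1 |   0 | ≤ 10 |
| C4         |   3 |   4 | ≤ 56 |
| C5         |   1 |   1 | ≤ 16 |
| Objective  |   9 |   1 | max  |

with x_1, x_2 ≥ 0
Each vertex is the intersection of two constraint boundaries that also satisfies all remaining constraints:
  x_1 = 0 and x_2 = 0 → (0, 0)
  x_1 + x_2 = 7 and x_2 = 0 → (7, 0)
  x_1 + x_2 = 7 and x_1 = 0 → (0, 7)

Vertices: (0, 0), (7, 0), (0, 7)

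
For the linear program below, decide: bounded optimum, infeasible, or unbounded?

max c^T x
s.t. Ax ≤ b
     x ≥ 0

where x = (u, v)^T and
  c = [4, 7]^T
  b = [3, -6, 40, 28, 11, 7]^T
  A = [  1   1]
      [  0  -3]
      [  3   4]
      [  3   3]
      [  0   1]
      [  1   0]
The point (0, 3) satisfies every constraint, so the LP is feasible; the constraints give u ≤ 7 and v ≤ 11, which with u, v ≥ 0 keep the feasible region inside a bounded box. A feasible, bounded LP attains a finite optimum at a vertex.

The LP has an optimal solution: (0, 3) with z = 21.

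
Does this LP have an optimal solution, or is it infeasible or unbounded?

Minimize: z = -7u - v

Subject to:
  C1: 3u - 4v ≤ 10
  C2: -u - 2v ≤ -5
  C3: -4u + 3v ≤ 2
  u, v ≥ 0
Feasible point: (1, 2) satisfies every constraint, so the LP is feasible.
Direction d = (1, 1): for each constraint row a, a·d ≤ 0 —
  (3)(1) + (-4)(1) = -1 ≤ 0
  (-1)(1) + (-2)(1) = -3 ≤ 0
  (-4)(1) + (3)(1) = -1 ≤ 0
and d ≥ 0, so (1, 2) + t·d stays feasible for every t ≥ 0. Along this ray z = -7u - v changes by -8 per unit t, so z → −∞.

The LP is unbounded; z can be made arbitrarily small.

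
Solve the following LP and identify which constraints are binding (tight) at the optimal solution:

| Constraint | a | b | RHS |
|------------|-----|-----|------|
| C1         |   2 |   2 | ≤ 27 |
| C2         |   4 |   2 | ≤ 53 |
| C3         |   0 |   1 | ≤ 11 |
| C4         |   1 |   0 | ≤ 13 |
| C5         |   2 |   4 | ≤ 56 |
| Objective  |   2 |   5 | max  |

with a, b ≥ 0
Optimal: a = 2.5, b = 11
Binding: C1, C3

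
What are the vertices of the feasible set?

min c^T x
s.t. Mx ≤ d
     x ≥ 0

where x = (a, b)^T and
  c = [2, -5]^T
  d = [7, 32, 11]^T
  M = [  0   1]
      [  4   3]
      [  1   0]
Each vertex is the intersection of two constraint boundaries that also satisfies all remaining constraints:
  a = 0 and b = 0 → (0, 0)
  4a + 3b = 32 and b = 0 → (8, 0)
  b = 7 and 4a + 3b = 32 → (2.75, 7)
  b = 7 and a = 0 → (0, 7)

Vertices: (0, 0), (8, 0), (2.75, 7), (0, 7)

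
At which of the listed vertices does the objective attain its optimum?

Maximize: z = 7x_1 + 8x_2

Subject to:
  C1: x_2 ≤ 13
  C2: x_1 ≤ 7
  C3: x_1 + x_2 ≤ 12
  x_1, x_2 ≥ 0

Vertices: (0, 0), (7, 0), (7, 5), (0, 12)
(0, 12) with z = 96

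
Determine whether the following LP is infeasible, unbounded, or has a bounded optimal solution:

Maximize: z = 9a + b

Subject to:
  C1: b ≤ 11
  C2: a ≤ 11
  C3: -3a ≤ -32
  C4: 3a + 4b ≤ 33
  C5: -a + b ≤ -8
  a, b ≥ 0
The point (11, 0) satisfies every constraint, so the LP is feasible; the constraints give a ≤ 11 and b ≤ 11, which with a, b ≥ 0 keep the feasible region inside a bounded box. A feasible, bounded LP attains a finite optimum at a vertex.

Evaluating z = 9a + b at each vertex:
  (10.67, 0): z = 96
  (11, 0): z = 99
  (10.67, 0.25): z = 96.25

Feasible with finite optimum z* = 99 at (11, 0).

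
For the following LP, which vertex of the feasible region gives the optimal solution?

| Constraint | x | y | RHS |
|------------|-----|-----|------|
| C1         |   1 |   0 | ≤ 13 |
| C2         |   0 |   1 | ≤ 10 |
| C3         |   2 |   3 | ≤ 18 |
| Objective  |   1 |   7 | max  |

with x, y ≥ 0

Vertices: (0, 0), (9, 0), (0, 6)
(0, 6) with z = 42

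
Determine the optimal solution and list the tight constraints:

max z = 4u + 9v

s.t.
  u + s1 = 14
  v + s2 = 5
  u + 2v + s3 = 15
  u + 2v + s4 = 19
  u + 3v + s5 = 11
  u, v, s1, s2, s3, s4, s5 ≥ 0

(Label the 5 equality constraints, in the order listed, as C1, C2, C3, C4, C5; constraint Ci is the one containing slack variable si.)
Optimal: u = 11, v = 0
Binding: C5, v ≥ 0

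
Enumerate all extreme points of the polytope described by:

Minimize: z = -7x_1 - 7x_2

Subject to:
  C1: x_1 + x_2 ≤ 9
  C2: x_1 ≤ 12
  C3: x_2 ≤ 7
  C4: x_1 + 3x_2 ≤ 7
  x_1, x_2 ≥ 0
Each vertex is the intersection of two constraint boundaries that also satisfies all remaining constraints:
  x_1 = 0 and x_2 = 0 → (0, 0)
  x_1 + 3x_2 = 7 and x_2 = 0 → (7, 0)
  x_1 + 3x_2 = 7 and x_1 = 0 → (0, 2.333)

Vertices: (0, 0), (7, 0), (0, 2.333)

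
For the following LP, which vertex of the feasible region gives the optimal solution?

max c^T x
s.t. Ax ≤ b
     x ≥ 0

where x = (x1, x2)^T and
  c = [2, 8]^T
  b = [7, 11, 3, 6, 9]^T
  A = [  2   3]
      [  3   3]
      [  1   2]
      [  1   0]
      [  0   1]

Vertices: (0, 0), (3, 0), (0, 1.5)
(0, 1.5) with z = 12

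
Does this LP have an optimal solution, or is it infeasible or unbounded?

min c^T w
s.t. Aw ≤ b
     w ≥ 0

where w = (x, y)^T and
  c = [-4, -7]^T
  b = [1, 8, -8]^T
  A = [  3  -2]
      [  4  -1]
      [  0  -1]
Feasible point: (0, 8) satisfies every constraint, so the LP is feasible.
Direction d = (0, 1): for each constraint row a, a·d ≤ 0 —
  (3)(0) + (-2)(1) = -2 ≤ 0
  (4)(0) + (-1)(1) = -1 ≤ 0
  (0)(0) + (-1)(1) = -1 ≤ 0
and d ≥ 0, so (0, 8) + t·d stays feasible for every t ≥ 0. Along this ray z = -4x - 7y changes by -7 per unit t, so z → −∞.

Unbounded — the objective can decrease without bound over the feasible region.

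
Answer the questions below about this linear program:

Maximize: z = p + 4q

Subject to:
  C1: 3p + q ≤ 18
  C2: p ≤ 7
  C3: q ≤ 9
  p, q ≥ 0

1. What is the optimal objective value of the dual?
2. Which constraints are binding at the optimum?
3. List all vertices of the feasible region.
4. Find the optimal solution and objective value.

1. 39 (by strong duality, equal to the primal optimum)
2. C1, C3
3. (0, 0), (6, 0), (3, 9), (0, 9)
4. p = 3, q = 9, z = 39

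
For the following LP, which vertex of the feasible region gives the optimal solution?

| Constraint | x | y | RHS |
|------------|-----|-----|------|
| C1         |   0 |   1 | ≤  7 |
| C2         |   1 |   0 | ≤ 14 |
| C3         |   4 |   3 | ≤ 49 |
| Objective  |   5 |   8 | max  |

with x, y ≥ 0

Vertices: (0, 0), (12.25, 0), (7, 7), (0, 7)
Evaluating z = 5x + 8y at each vertex:
  (0, 0): z = 0
  (12.25, 0): z = 61.25
  (7, 7): z = 91
  (0, 7): z = 56

The largest value is z = 91, attained at (7, 7).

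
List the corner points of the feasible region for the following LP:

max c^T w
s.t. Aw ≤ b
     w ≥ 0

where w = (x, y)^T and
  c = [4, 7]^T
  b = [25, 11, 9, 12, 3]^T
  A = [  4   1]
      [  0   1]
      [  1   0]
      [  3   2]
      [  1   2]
Each vertex is the intersection of two constraint boundaries that also satisfies all remaining constraints:
  x = 0 and y = 0 → (0, 0)
  x + 2y = 3 and y = 0 → (3, 0)
  x + 2y = 3 and x = 0 → (0, 1.5)

Vertices: (0, 0), (3, 0), (0, 1.5)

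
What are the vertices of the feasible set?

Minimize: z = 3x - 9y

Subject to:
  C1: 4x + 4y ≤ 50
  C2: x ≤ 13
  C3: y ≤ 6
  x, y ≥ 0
Each vertex is the intersection of two constraint boundaries that also satisfies all remaining constraints:
  x = 0 and y = 0 → (0, 0)
  4x + 4y = 50 and y = 0 → (12.5, 0)
  4x + 4y = 50 and y = 6 → (6.5, 6)
  y = 6 and x = 0 → (0, 6)

Vertices: (0, 0), (12.5, 0), (6.5, 6), (0, 6)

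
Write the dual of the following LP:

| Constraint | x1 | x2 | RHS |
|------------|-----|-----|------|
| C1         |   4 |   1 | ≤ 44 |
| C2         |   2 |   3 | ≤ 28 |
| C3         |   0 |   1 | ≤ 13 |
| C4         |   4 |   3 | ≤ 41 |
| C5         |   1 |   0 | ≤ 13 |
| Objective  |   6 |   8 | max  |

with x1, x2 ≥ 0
Minimize: z = 44y1 + 28y2 + 13y3 + 41y4 + 13y5

Subject to:
  C1: -4y1 - 2y2 - 4y4 - y5 ≤ -6
  C2: -y1 - 3y2 - y3 - 3y4 ≤ -8
  y1, y2, y3, y4, y5 ≥ 0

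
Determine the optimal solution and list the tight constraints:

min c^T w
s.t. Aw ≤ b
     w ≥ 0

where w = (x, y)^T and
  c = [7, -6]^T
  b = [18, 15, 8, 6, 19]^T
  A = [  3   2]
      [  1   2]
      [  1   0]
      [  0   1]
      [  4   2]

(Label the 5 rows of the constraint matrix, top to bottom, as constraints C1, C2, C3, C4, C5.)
Optimal: x = 0, y = 6
Binding: C4, x ≥ 0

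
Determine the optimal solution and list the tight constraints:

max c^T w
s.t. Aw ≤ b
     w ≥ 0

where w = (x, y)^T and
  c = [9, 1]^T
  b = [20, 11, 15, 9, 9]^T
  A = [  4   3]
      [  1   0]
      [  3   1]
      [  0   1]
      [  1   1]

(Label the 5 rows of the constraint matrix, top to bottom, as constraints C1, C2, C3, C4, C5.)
Optimal: x = 5, y = 0
Binding: C1, C3, y ≥ 0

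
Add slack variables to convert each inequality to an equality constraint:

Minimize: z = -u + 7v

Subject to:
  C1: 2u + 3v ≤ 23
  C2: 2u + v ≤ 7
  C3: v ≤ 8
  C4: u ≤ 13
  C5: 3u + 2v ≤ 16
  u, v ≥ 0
min z = -u + 7v

s.t.
  2u + 3v + s1 = 23
  2u + v + s2 = 7
  v + s3 = 8
  u + s4 = 13
  3u + 2v + s5 = 16
  u, v, s1, s2, s3, s4, s5 ≥ 0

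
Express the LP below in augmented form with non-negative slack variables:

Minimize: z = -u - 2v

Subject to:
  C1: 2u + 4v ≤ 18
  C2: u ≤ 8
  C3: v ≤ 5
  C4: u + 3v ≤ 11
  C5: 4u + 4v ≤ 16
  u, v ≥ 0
min z = -u - 2v

s.t.
  2u + 4v + s1 = 18
  u + s2 = 8
  v + s3 = 5
  u + 3v + s4 = 11
  4u + 4v + s5 = 16
  u, v, s1, s2, s3, s4, s5 ≥ 0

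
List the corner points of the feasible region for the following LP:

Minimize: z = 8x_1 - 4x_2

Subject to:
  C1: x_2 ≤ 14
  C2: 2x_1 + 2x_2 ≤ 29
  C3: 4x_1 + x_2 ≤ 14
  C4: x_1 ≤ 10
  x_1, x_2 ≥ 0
Each vertex is the intersection of two constraint boundaries that also satisfies all remaining constraints:
  x_1 = 0 and x_2 = 0 → (0, 0)
  4x_1 + x_2 = 14 and x_2 = 0 → (3.5, 0)
  x_2 = 14 and 4x_1 + x_2 = 14 → (0, 14)

Vertices: (0, 0), (3.5, 0), (0, 14)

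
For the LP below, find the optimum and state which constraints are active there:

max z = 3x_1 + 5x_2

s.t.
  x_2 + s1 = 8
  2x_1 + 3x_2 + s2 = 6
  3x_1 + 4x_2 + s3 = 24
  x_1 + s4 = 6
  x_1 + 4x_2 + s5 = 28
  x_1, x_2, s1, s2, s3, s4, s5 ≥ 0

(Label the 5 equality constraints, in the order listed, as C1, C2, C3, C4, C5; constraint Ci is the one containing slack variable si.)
Optimal: x_1 = 0, x_2 = 2
Slack at optimum:
  C1: slack = 6
  C2: slack = 0 (binding)
  C3: slack = 16
  C4: slack = 6
  C5: slack = 20
  x_1 ≥ 0: x_1 = 0 (binding)
  x_2 ≥ 0: x_2 = 2
Binding constraints: C2, x_1 ≥ 0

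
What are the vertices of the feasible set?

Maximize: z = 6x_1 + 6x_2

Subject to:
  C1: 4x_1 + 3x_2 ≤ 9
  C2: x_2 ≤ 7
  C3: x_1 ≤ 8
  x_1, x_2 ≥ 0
Each vertex is the intersection of two constraint boundaries that also satisfies all remaining constraints:
  x_1 = 0 and x_2 = 0 → (0, 0)
  4x_1 + 3x_2 = 9 and x_2 = 0 → (2.25, 0)
  4x_1 + 3x_2 = 9 and x_1 = 0 → (0, 3)

Vertices: (0, 0), (2.25, 0), (0, 3)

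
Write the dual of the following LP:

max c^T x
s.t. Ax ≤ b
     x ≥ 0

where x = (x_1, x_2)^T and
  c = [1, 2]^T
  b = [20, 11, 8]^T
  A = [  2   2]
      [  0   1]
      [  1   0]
Minimize: z = 20y1 + 11y2 + 8y3

Subject to:
  C1: -2y1 - y3 ≤ -1
  C2: -2y1 - y2 ≤ -2
  y1, y2, y3 ≥ 0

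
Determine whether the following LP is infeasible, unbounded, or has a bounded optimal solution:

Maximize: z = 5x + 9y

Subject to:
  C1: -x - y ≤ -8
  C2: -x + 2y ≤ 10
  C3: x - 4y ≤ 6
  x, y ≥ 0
Feasible point: (2, 6) satisfies every constraint, so the LP is feasible.
Direction d = (2, 1): for each constraint row a, a·d ≤ 0 —
  (-1)(2) + (-1)(1) = -3 ≤ 0
  (-1)(2) + (2)(1) = 0 ≤ 0
  (1)(2) + (-4)(1) = -2 ≤ 0
and d ≥ 0, so (2, 6) + t·d stays feasible for every t ≥ 0. Along this ray z = 5x + 9y changes by 19 per unit t, so z → +∞.

Unbounded: there is a feasible ray along which z → +∞.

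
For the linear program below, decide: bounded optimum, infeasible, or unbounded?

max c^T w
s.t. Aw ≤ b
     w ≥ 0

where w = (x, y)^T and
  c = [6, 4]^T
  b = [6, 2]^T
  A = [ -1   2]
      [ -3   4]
Feasible point: (0, 0) satisfies every constraint, so the LP is feasible.
Direction d = (1, 0): for each constraint row a, a·d ≤ 0 —
  (-1)(1) + (2)(0) = -1 ≤ 0
  (-3)(1) + (4)(0) = -3 ≤ 0
and d ≥ 0, so (0, 0) + t·d stays feasible for every t ≥ 0. Along this ray z = 6x + 4y changes by 6 per unit t, so z → +∞.

The LP is unbounded; z can be made arbitrarily large.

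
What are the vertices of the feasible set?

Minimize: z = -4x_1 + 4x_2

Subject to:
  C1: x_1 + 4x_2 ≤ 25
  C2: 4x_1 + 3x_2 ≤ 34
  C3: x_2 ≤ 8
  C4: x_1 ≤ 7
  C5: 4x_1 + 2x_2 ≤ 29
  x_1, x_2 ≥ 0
Each vertex is the intersection of two constraint boundaries that also satisfies all remaining constraints:
  x_1 = 0 and x_2 = 0 → (0, 0)
  x_1 = 7 and x_2 = 0 → (7, 0)
  x_1 = 7 and 4x_1 + 2x_2 = 29 → (7, 0.5)
  4x_1 + 3x_2 = 34 and 4x_1 + 2x_2 = 29 → (4.75, 5)
  x_1 + 4x_2 = 25 and 4x_1 + 3x_2 = 34 → (4.692, 5.077)
  x_1 + 4x_2 = 25 and x_1 = 0 → (0, 6.25)

Vertices: (0, 0), (7, 0), (7, 0.5), (4.75, 5), (4.692, 5.077), (0, 6.25)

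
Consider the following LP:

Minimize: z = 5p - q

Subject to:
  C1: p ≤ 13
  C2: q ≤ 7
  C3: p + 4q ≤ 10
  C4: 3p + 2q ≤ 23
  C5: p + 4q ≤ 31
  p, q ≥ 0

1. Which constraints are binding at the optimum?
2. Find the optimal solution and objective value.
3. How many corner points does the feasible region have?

1. C3, p ≥ 0
2. p = 0, q = 2.5, z = -2.5
3. 4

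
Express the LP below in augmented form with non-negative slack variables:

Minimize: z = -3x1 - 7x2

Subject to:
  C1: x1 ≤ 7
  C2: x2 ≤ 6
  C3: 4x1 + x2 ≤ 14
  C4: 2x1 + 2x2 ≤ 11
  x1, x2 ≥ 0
min z = -3x1 - 7x2

s.t.
  x1 + s1 = 7
  x2 + s2 = 6
  4x1 + x2 + s3 = 14
  2x1 + 2x2 + s4 = 11
  x1, x2, s1, s2, s3, s4 ≥ 0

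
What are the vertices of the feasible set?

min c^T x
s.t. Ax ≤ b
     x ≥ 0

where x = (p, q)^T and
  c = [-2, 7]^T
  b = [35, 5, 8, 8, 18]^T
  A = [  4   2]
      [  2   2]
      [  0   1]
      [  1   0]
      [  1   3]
Each vertex is the intersection of two constraint boundaries that also satisfies all remaining constraints:
  p = 0 and q = 0 → (0, 0)
  2p + 2q = 5 and q = 0 → (2.5, 0)
  2p + 2q = 5 and p = 0 → (0, 2.5)

Vertices: (0, 0), (2.5, 0), (0, 2.5)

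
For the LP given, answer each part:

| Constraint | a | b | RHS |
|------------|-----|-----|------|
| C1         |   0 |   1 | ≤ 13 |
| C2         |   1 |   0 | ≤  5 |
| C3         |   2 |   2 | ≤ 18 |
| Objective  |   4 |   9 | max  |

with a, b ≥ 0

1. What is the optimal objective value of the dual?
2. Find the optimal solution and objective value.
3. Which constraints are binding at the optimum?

1. 81 (by strong duality, equal to the primal optimum)
2. a = 0, b = 9, z = 81
3. C3, a ≥ 0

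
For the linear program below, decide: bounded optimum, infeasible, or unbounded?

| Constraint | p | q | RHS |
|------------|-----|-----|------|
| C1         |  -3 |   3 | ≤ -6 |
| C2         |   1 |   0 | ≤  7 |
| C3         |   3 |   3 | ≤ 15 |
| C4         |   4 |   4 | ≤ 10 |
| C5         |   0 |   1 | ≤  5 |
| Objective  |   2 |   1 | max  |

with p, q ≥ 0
The point (2.5, 0) satisfies every constraint, so the LP is feasible; the constraints give p ≤ 7 and q ≤ 5, which with p, q ≥ 0 keep the feasible region inside a bounded box. A feasible, bounded LP attains a finite optimum at a vertex.

Evaluating z = 2p + q at each vertex:
  (2, 0): z = 4
  (2.5, 0): z = 5
  (2.25, 0.25): z = 4.75

The LP has an optimal solution: (2.5, 0) with z = 5.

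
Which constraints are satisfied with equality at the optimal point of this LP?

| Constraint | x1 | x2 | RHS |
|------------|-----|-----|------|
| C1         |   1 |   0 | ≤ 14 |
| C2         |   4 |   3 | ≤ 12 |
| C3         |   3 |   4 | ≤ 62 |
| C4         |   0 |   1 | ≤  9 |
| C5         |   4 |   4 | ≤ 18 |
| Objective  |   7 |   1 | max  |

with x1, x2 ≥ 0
Optimal: x1 = 3, x2 = 0
Slack at optimum:
  C1: slack = 11
  C2: slack = 0 (binding)
  C3: slack = 53
  C4: slack = 9
  C5: slack = 6
  x1 ≥ 0: x1 = 3
  x2 ≥ 0: x2 = 0 (binding)
Binding constraints: C2, x2 ≥ 0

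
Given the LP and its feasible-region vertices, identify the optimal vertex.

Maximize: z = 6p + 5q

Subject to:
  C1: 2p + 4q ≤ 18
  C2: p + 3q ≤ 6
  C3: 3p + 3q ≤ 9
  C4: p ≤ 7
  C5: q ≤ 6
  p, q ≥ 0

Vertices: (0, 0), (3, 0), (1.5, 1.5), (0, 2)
Evaluating z = 6p + 5q at each vertex:
  (0, 0): z = 0
  (3, 0): z = 18
  (1.5, 1.5): z = 16.5
  (0, 2): z = 10

The largest value is z = 18, attained at (3, 0).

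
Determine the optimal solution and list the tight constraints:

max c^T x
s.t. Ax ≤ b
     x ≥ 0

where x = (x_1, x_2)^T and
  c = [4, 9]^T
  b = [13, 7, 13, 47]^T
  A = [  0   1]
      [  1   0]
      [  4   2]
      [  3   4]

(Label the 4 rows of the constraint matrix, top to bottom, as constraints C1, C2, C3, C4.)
Optimal: x_1 = 0, x_2 = 6.5
Slack at optimum:
  C1: slack = 6.5
  C2: slack = 7
  C3: slack = 0 (binding)
  C4: slack = 21
  x_1 ≥ 0: x_1 = 0 (binding)
  x_2 ≥ 0: x_2 = 6.5
Binding constraints: C3, x_1 ≥ 0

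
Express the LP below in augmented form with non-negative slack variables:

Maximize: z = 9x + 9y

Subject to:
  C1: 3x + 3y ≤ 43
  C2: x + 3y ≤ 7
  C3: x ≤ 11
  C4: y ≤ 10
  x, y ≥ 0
max z = 9x + 9y

s.t.
  3x + 3y + s1 = 43
  x + 3y + s2 = 7
  x + s3 = 11
  y + s4 = 10
  x, y, s1, s2, s3, s4 ≥ 0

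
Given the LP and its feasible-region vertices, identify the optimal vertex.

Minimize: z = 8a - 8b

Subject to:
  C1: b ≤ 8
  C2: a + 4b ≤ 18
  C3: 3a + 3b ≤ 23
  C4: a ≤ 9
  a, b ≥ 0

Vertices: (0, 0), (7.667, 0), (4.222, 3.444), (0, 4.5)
Evaluating z = 8a - 8b at each vertex:
  (0, 0): z = 0
  (7.667, 0): z = 61.33
  (4.222, 3.444): z = 6.222
  (0, 4.5): z = -36

The smallest value is z = -36, attained at (0, 4.5).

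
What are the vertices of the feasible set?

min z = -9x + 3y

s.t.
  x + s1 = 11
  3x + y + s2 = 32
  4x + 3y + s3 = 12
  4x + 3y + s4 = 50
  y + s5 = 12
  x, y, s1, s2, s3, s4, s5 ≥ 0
Each vertex is the intersection of two constraint boundaries that also satisfies all remaining constraints:
  x = 0 and y = 0 → (0, 0)
  4x + 3y = 12 and y = 0 → (3, 0)
  4x + 3y = 12 and x = 0 → (0, 4)

Vertices: (0, 0), (3, 0), (0, 4)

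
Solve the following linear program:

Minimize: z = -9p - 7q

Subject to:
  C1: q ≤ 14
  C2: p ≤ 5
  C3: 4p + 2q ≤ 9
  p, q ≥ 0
p = 0, q = 4.5, z = -31.5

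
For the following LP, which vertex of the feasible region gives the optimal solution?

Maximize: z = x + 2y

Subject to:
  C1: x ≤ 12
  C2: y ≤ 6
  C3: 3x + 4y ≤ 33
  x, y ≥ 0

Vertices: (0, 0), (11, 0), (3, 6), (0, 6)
(3, 6) with z = 15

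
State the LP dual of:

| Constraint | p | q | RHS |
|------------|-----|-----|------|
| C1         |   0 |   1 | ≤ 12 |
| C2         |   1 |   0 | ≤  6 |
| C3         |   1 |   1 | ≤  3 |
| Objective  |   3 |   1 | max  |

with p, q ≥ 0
Minimize: z = 12y1 + 6y2 + 3y3

Subject to:
  C1: -y2 - y3 ≤ -3
  C2: -y1 - y3 ≤ -1
  y1, y2, y3 ≥ 0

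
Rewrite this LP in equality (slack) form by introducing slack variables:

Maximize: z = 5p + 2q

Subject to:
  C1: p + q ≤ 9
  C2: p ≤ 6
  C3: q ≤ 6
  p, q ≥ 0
max z = 5p + 2q

s.t.
  p + q + s1 = 9
  p + s2 = 6
  q + s3 = 6
  p, q, s1, s2, s3 ≥ 0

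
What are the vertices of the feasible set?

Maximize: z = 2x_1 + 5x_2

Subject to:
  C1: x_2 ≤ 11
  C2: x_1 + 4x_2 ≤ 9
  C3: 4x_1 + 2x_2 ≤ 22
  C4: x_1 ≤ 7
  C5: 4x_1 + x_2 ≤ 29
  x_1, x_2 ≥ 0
Each vertex is the intersection of two constraint boundaries that also satisfies all remaining constraints:
  x_1 = 0 and x_2 = 0 → (0, 0)
  4x_1 + 2x_2 = 22 and x_2 = 0 → (5.5, 0)
  x_1 + 4x_2 = 9 and 4x_1 + 2x_2 = 22 → (5, 1)
  x_1 + 4x_2 = 9 and x_1 = 0 → (0, 2.25)

Vertices: (0, 0), (5.5, 0), (5, 1), (0, 2.25)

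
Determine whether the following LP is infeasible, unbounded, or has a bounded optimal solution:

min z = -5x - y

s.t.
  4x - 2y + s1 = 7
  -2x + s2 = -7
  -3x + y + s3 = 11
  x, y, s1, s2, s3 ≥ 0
Feasible point: (4, 5) satisfies every constraint, so the LP is feasible.
Direction d = (1, 2): for each constraint row a, a·d ≤ 0 —
  (4)(1) + (-2)(2) = 0 ≤ 0
  (-2)(1) + (0)(2) = -2 ≤ 0
  (-3)(1) + (1)(2) = -1 ≤ 0
and d ≥ 0, so (4, 5) + t·d stays feasible for every t ≥ 0. Along this ray z = -5x - y changes by -7 per unit t, so z → −∞.

The LP is unbounded; z can be made arbitrarily small.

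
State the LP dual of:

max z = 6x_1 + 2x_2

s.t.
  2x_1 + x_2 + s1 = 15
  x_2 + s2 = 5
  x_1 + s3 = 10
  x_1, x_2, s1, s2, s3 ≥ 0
Minimize: z = 15y1 + 5y2 + 10y3

Subject to:
  C1: -2y1 - y3 ≤ -6
  C2: -y1 - y2 ≤ -2
  y1, y2, y3 ≥ 0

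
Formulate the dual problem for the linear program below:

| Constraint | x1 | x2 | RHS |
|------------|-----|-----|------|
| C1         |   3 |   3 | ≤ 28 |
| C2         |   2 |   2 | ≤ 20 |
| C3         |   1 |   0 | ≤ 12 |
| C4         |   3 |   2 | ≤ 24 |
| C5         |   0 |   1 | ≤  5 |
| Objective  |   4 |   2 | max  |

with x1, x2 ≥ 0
Minimize: z = 28y1 + 20y2 + 12y3 + 24y4 + 5y5

Subject to:
  C1: -3y1 - 2y2 - y3 - 3y4 ≤ -4
  C2: -3y1 - 2y2 - 2y4 - y5 ≤ -2
  y1, y2, y3, y4, y5 ≥ 0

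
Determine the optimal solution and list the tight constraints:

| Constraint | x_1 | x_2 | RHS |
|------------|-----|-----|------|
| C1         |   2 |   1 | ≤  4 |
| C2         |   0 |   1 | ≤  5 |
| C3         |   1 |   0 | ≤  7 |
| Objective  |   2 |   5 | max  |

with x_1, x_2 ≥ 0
Optimal: x_1 = 0, x_2 = 4
Binding: C1, x_1 ≥ 0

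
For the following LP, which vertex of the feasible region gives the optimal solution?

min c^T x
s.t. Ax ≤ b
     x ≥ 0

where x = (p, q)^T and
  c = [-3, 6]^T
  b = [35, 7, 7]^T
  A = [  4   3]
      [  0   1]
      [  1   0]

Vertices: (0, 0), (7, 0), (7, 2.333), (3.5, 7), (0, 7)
Evaluating z = -3p + 6q at each vertex:
  (0, 0): z = 0
  (7, 0): z = -21
  (7, 2.333): z = -7
  (3.5, 7): z = 31.5
  (0, 7): z = 42

The smallest value is z = -21, attained at (7, 0).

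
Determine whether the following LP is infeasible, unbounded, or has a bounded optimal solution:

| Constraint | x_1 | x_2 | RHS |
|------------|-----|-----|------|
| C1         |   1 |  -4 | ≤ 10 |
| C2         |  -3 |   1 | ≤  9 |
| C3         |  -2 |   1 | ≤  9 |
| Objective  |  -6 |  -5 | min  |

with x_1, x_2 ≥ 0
Feasible point: (0, 0) satisfies every constraint, so the LP is feasible.
Direction d = (1, 1): for each constraint row a, a·d ≤ 0 —
  (1)(1) + (-4)(1) = -3 ≤ 0
  (-3)(1) + (1)(1) = -2 ≤ 0
  (-2)(1) + (1)(1) = -1 ≤ 0
and d ≥ 0, so (0, 0) + t·d stays feasible for every t ≥ 0. Along this ray z = -6x_1 - 5x_2 changes by -11 per unit t, so z → −∞.

Unbounded — the objective can decrease without bound over the feasible region.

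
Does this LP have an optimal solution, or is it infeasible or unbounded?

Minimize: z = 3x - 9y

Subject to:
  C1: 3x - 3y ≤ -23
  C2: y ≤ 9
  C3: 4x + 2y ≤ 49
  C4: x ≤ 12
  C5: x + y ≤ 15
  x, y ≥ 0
The point (0, 9) satisfies every constraint, so the LP is feasible; the constraints give x ≤ 12 and y ≤ 9, which with x, y ≥ 0 keep the feasible region inside a bounded box. A feasible, bounded LP attains a finite optimum at a vertex.

Evaluating z = 3x - 9y at each vertex:
  (0, 7.667): z = -69
  (1.333, 9): z = -77
  (0, 9): z = -81

Bounded optimum: z* = -81 at (0, 9).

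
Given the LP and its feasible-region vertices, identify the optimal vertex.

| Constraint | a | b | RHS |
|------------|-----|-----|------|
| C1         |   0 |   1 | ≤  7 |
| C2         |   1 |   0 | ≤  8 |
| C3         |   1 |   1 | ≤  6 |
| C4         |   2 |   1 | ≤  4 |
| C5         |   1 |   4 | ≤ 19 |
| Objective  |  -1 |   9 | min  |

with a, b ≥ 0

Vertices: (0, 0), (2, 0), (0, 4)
Evaluating z = -a + 9b at each vertex:
  (0, 0): z = 0
  (2, 0): z = -2
  (0, 4): z = 36

The smallest value is z = -2, attained at (2, 0).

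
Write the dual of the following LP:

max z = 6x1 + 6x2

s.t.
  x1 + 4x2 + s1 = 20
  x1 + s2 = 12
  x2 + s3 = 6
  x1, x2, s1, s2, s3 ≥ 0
Minimize: z = 20y1 + 12y2 + 6y3

Subject to:
  C1: -y1 - y2 ≤ -6
  C2: -4y1 - y3 ≤ -6
  y1, y2, y3 ≥ 0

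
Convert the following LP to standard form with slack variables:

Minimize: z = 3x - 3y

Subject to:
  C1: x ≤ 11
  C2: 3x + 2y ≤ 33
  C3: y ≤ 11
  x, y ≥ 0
min z = 3x - 3y

s.t.
  x + s1 = 11
  3x + 2y + s2 = 33
  y + s3 = 11
  x, y, s1, s2, s3 ≥ 0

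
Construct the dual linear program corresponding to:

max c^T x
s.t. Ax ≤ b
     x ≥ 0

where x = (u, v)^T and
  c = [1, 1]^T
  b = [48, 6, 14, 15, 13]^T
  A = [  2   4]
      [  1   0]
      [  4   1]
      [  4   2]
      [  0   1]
Minimize: z = 48y1 + 6y2 + 14y3 + 15y4 + 13y5

Subject to:
  C1: -2y1 - y2 - 4y3 - 4y4 ≤ -1
  C2: -4y1 - y3 - 2y4 - y5 ≤ -1
  y1, y2, y3, y4, y5 ≥ 0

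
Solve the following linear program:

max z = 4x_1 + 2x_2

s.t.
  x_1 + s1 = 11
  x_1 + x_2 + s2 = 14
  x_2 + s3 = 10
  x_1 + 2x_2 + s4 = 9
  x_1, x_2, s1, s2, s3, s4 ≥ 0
Each vertex is the intersection of two constraint boundaries that also satisfies all remaining constraints:
  x_1 = 0 and x_2 = 0 → (0, 0)
  x_1 + 2x_2 = 9 and x_2 = 0 → (9, 0)
  x_1 + 2x_2 = 9 and x_1 = 0 → (0, 4.5)

Evaluating z = 4x_1 + 2x_2 at each vertex:
  (0, 0): z = 0
  (9, 0): z = 36
  (0, 4.5): z = 9

The maximum is at (9, 0) with z = 36.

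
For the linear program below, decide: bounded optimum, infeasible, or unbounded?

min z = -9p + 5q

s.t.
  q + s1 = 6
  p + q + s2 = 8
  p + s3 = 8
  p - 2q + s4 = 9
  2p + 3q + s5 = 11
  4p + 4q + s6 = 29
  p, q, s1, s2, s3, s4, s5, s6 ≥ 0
The point (5.5, 0) satisfies every constraint, so the LP is feasible; the constraints give p ≤ 8 and q ≤ 6, which with p, q ≥ 0 keep the feasible region inside a bounded box. A feasible, bounded LP attains a finite optimum at a vertex.

Feasible with finite optimum z* = -49.5 at (5.5, 0).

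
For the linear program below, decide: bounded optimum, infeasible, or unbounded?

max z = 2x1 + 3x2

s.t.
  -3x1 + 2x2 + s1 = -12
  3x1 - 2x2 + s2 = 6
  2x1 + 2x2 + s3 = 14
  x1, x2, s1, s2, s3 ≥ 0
The row 3x1 - 2x2 + s2 = 6 with s2 ≥ 0 requires 3x1 - 2x2 ≤ 6, while the row -3x1 + 2x2 + s1 = -12 with s1 ≥ 0 is equivalent to 3x1 - 2x2 ≥ 12. Together they would need 12 ≤ 3x1 - 2x2 ≤ 6, which is impossible since 12 > 6. No point satisfies all constraints.

Infeasible: no point satisfies all constraints simultaneously.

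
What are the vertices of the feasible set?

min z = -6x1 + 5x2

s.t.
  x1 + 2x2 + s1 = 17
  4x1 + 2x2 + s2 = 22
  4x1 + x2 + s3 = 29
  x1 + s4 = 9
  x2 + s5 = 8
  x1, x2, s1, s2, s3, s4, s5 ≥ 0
Each vertex is the intersection of two constraint boundaries that also satisfies all remaining constraints:
  x1 = 0 and x2 = 0 → (0, 0)
  4x1 + 2x2 = 22 and x2 = 0 → (5.5, 0)
  x1 + 2x2 = 17 and 4x1 + 2x2 = 22 → (1.667, 7.667)
  x1 + 2x2 = 17 and x2 = 8 → (1, 8)
  x2 = 8 and x1 = 0 → (0, 8)

Vertices: (0, 0), (5.5, 0), (1.667, 7.667), (1, 8), (0, 8)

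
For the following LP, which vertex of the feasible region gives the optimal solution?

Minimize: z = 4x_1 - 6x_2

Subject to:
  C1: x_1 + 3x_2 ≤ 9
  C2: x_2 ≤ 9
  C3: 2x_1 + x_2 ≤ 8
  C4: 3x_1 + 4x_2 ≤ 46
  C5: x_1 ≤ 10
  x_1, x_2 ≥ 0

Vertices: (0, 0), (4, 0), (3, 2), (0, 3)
Evaluating z = 4x_1 - 6x_2 at each vertex:
  (0, 0): z = 0
  (4, 0): z = 16
  (3, 2): z = 0
  (0, 3): z = -18

The smallest value is z = -18, attained at (0, 3).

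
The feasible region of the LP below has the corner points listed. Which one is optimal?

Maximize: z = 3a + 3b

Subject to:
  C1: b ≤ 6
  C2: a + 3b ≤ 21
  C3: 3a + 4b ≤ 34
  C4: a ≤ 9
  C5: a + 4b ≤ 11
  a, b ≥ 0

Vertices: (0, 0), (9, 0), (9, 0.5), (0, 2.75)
Evaluating z = 3a + 3b at each vertex:
  (0, 0): z = 0
  (9, 0): z = 27
  (9, 0.5): z = 28.5
  (0, 2.75): z = 8.25

The largest value is z = 28.5, attained at (9, 0.5).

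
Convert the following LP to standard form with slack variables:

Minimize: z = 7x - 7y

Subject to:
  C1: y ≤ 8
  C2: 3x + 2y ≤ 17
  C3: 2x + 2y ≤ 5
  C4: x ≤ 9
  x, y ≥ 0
min z = 7x - 7y

s.t.
  y + s1 = 8
  3x + 2y + s2 = 17
  2x + 2y + s3 = 5
  x + s4 = 9
  x, y, s1, s2, s3, s4 ≥ 0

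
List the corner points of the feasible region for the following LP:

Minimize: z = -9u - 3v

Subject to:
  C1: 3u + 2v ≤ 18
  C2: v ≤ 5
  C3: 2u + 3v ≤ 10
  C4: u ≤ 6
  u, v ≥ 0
Each vertex is the intersection of two constraint boundaries that also satisfies all remaining constraints:
  u = 0 and v = 0 → (0, 0)
  2u + 3v = 10 and v = 0 → (5, 0)
  2u + 3v = 10 and u = 0 → (0, 3.333)

Vertices: (0, 0), (5, 0), (0, 3.333)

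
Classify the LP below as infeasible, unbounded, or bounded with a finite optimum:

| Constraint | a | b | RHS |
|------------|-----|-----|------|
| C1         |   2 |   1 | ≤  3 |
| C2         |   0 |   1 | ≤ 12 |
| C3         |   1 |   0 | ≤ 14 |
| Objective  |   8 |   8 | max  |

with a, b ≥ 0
The point (0, 3) satisfies every constraint, so the LP is feasible; the constraints give a ≤ 14 and b ≤ 12, which with a, b ≥ 0 keep the feasible region inside a bounded box. A feasible, bounded LP attains a finite optimum at a vertex.

Evaluating z = 8a + 8b at each vertex:
  (0, 0): z = 0
  (1.5, 0): z = 12
  (0, 3): z = 24

Feasible with finite optimum z* = 24 at (0, 3).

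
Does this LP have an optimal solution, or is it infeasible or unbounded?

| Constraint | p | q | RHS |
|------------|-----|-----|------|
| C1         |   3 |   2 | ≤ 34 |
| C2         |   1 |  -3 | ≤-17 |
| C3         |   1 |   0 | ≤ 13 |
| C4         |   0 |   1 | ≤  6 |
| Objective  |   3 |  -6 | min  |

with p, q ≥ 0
The point (0, 6) satisfies every constraint, so the LP is feasible; the constraints give p ≤ 13 and q ≤ 6, which with p, q ≥ 0 keep the feasible region inside a bounded box. A feasible, bounded LP attains a finite optimum at a vertex.

Feasible with finite optimum z* = -36 at (0, 6).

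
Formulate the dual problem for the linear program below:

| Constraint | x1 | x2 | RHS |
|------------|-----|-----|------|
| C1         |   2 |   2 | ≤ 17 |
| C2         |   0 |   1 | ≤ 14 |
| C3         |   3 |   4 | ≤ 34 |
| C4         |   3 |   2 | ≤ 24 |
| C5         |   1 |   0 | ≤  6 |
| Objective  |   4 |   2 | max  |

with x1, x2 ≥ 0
Minimize: z = 17y1 + 14y2 + 34y3 + 24y4 + 6y5

Subject to:
  C1: -2y1 - 3y3 - 3y4 - y5 ≤ -4
  C2: -2y1 - y2 - 4y3 - 2y4 ≤ -2
  y1, y2, y3, y4, y5 ≥ 0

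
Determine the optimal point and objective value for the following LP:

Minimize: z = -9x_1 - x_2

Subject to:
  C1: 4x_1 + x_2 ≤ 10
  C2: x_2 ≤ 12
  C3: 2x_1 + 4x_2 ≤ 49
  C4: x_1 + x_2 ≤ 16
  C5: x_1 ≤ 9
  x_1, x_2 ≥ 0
Each vertex is the intersection of two constraint boundaries that also satisfies all remaining constraints:
  x_1 = 0 and x_2 = 0 → (0, 0)
  4x_1 + x_2 = 10 and x_2 = 0 → (2.5, 0)
  4x_1 + x_2 = 10 and x_1 = 0 → (0, 10)

Evaluating z = -9x_1 - x_2 at each vertex:
  (0, 0): z = 0
  (2.5, 0): z = -22.5
  (0, 10): z = -10

The minimum is at (2.5, 0) with z = -22.5.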